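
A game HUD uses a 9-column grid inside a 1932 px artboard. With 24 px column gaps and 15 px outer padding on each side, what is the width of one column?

190 px

Subtract both margins: 1932 − 2·15 = 1902 px.
9c + 8·24 = 1902 → 9c = 1710 → c = 190 px.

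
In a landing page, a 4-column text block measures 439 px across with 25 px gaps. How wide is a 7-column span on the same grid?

Subtracting 3 gaps of 25 leaves 364 for 4 columns, so c = 91 px.
7-column span = 7·91 + 6·25 = 787 px.

787 px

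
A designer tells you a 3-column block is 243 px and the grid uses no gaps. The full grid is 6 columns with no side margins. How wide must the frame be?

243 / 3 = 81 px per column.
Summing: 486 = 486 px.

486 px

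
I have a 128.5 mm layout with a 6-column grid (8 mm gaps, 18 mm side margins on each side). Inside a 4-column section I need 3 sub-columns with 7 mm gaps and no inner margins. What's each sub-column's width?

Inside the margins: 128.5 − 36 = 92.5 mm.
6 columns + 5 gaps: 6c + 5·8 = 92.5.
6c = 92.5 − 40 = 52.5, so c = 8.75 mm.
4 columns plus 3 gaps: 35 + 24 = 59 mm.
3d + 2·7 = 59 → 3d = 45 → d = 15 mm.

15 mm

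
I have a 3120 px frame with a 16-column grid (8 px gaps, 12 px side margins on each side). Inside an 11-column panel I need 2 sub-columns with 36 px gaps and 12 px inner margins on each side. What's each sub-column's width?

Subtract both margins: 3120 − 2·12 = 3096 px.
3096 − 15·8 = 2976; ÷16 gives c = 186 px.
11-column span = 11·186 + 10·8 = 2126 px.
Inner content = 2126 − 2·12 = 2102 px.
2102 − 1·36 = 2066; ÷2 gives d = 1033 px.

1033 px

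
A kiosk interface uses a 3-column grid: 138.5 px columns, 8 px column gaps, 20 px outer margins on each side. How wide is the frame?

Adding margins, columns and gutters: 40 + 415.5 + 16 = 471.5 px.

471.5 px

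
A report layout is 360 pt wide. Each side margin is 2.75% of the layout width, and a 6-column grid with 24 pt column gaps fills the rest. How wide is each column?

36.7 pt

360 × (1 − 2·2.75%) = 360 × 94.5% = 340.2 pt for the columns.
6c + 5·24 = 340.2 → 6c = 220.2 → c = 36.7 pt.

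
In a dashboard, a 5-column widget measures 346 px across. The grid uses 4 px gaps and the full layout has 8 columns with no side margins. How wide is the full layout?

Subtracting 4 gaps of 4 leaves 330 for 5 columns, so c = 66 px.
Summing: 528 + 28 = 556 px.

556 px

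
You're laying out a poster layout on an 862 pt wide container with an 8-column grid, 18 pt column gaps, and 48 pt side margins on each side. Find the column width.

80 pt

Content width = 862 − 2·48 = 766 pt.
8c + 7·18 = 766 → 8c = 640 → c = 80 pt.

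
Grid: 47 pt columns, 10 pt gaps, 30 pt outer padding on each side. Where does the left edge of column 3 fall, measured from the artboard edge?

Before column 3: the margin + 2 columns + 2 gaps.
Offset = 30 + 2·(47 + 10) = 30 + 114 = 144 pt.

144 pt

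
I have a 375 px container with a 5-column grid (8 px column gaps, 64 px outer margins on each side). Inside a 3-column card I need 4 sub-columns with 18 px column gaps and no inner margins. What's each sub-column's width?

Inside the margins: 375 − 128 = 247 px.
5 columns + 4 column gaps: 5c + 4·8 = 247.
5c = 247 − 32 = 215, so c = 43 px.
3 columns plus 2 column gaps: 129 + 16 = 145 px.
4d + 3·18 = 145 → 4d = 91 → d = 22.75 px.

22.75 px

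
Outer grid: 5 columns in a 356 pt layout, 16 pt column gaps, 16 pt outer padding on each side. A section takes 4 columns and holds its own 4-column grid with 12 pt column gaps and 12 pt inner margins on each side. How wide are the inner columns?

49 pt

Subtract both margins: 356 − 2·16 = 324 pt.
324 − 4·16 = 260; ÷5 gives c = 52 pt.
Span of 4: 4·52 + 3·16 = 208 + 48 = 256 pt.
Inner content = 256 − 2·12 = 232 pt.
232 − 3·12 = 196; ÷4 gives d = 49 pt.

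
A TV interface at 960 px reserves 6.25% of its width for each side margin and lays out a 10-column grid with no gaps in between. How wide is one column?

84 px

Margins: 6.25% × 960 = 60 px each, so content = 960 − 120 = 840 px.
840 / 10 = 84 px per column.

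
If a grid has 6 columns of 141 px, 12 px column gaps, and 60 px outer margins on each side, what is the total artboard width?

1026 px

Total width: 2·60 + 6·141 + 5·12 = 1026 px.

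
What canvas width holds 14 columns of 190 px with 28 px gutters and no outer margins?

Total width: 14·190 + 13·28 = 3024 px.

3024 px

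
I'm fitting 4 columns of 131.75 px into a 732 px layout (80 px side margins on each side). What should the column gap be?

15 px

Inside the margins: 732 − 160 = 572 px.
Columns use 527 px, leaving 45 px across 3 column gaps = 15 px each.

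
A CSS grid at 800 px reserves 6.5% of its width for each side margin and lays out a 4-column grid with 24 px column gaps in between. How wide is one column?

156 px

Each margin = 6.5% of 800 = 52 px; content = 800 − 2·52 = 696 px.
4 columns + 3 column gaps: 4c + 3·24 = 696.
4c = 696 − 72 = 624, so c = 156 px.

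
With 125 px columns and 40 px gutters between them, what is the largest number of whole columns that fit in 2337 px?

k columns need k·125 + (k−1)·40 = k·165 − 40.
k·165 − 40 ≤ 2337 → k ≤ 2377 / 165 ≈ 14.41, so k = 14.

14 columns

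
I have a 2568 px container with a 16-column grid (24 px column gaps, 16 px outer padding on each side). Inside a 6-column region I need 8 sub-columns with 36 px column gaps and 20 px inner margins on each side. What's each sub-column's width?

Subtract both margins: 2568 − 2·16 = 2536 px.
16c + 15·24 = 2536 → 16c = 2176 → c = 136 px.
6 columns plus 5 column gaps: 816 + 120 = 936 px.
Inner content = 936 − 2·20 = 896 px.
896 − 7·36 = 644; ÷8 gives d = 80.5 px.

80.5 px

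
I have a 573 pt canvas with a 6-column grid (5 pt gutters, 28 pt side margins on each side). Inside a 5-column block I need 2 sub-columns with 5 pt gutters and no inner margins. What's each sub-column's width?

Take off 56 pt of margins, leaving 517 pt.
517 − 5·5 = 492; ÷6 gives c = 82 pt.
5-column span = 5·82 + 4·5 = 430 pt.
2 columns + 1 gutter: 2d + 1·5 = 430.
2d = 430 − 5 = 425, so d = 212.5 pt.

212.5 pt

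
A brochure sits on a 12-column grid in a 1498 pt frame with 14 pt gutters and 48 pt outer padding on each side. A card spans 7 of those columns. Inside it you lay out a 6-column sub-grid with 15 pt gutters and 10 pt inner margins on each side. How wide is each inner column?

Outer content = 1498 − 2·48 = 1402 pt.
12 columns + 11 gutters: 12c + 11·14 = 1402.
12c = 1402 − 154 = 1248, so c = 104 pt.
7 columns plus 6 gutters: 728 + 84 = 812 pt.
Inner content = 812 − 2·10 = 792 pt.
792 − 5·15 = 717; ÷6 gives d = 119.5 pt.

119.5 pt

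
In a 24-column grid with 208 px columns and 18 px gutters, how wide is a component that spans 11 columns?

11-column span = 11·208 + 10·18 = 2468 px.

2468 px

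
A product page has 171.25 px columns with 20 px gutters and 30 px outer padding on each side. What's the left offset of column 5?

795 px

Each column+gutter stride is 191.25 px; 4 of them past the 30 px margin is 30 + 765 = 795 px.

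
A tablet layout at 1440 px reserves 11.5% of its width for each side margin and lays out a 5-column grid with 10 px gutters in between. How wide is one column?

213.76 px

1440 × (1 − 2·11.5%) = 1440 × 77% = 1108.8 px for the columns.
Subtracting 4 gutters of 10 leaves 1068.8 for 5 columns, so c = 213.76 px.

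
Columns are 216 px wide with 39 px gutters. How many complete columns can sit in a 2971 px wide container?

Each extra column adds 216 + 39 = 255 px.
(2971 + 39) / 255 = 11.80, so 11 columns fit.

11 columns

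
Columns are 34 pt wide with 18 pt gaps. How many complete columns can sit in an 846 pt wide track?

16 columns

Each extra column adds 34 + 18 = 52 pt.
(846 + 18) / 52 = 16.62, so 16 columns fit.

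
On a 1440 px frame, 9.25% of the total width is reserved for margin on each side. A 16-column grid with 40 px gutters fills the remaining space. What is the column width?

Each margin = 9.25% of 1440 = 133.2 px; content = 1440 − 2·133.2 = 1173.6 px.
16 columns + 15 gutters: 16c + 15·40 = 1173.6.
16c = 1173.6 − 600 = 573.6, so c = 35.85 px.

35.85 px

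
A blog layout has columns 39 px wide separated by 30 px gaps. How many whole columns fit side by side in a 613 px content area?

9 columns

9 columns: 9·39 + 8·30 = 591 px ≤ 613.
10 columns: 660 px > 613. So 9.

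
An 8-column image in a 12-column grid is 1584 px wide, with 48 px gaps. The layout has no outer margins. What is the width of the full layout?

2400 px

8 columns + 7 gaps: 8c + 7·48 = 1584.
8c = 1584 − 336 = 1248, so c = 156 px.
Summing: 1872 + 528 = 2400 px.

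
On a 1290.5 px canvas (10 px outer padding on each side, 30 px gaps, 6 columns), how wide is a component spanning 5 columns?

Inside the margins: 1290.5 − 20 = 1270.5 px.
Subtracting 5 gaps of 30 leaves 1120.5 for 6 columns, so c = 186.75 px.
5 columns plus 4 gaps: 933.75 + 120 = 1053.75 px.

1053.75 px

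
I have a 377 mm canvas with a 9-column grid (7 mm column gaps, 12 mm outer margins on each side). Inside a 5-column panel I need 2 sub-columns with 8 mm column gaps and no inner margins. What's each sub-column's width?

92.5 mm

Take off 24 mm of margins, leaving 353 mm.
353 − 8·7 = 297; ÷9 gives c = 33 mm.
5-column span = 5·33 + 4·7 = 193 mm.
193 − 1·8 = 185; ÷2 gives d = 92.5 mm.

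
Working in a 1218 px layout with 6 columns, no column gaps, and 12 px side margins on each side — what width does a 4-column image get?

Content width = 1218 − 2·12 = 1194 px.
With no column gaps, each column is 1194/6 = 199 px.
With no column gaps, 4 columns span 4·199 = 796 px.

796 px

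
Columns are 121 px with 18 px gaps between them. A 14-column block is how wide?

Span of 14: 14·121 + 13·18 = 1694 + 234 = 1928 px.

1928 px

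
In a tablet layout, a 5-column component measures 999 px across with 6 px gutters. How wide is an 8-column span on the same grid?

5c + 4·6 = 999 → 5c = 975 → c = 195 px.
Span of 8: 8·195 + 7·6 = 1560 + 42 = 1602 px.

1602 px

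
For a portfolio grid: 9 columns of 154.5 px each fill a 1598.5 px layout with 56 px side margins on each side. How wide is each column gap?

12 px

Subtract both margins: 1598.5 − 2·56 = 1486.5 px.
9·154.5 + 8g = 1486.5 → 8g = 96 → g = 12 px.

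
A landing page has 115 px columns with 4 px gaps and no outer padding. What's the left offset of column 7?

714 px

Each column+gutter stride is 119 px; with no margin, 6 of them is 714 px.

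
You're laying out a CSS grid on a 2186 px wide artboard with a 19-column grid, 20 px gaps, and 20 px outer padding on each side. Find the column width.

94 px

Subtract both margins: 2186 − 2·20 = 2146 px.
2146 − 18·20 = 1786; ÷19 gives c = 94 px.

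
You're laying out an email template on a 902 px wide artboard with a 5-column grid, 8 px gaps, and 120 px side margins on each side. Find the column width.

Take off 240 px of margins, leaving 662 px.
Subtracting 4 gaps of 8 leaves 630 for 5 columns, so c = 126 px.

126 px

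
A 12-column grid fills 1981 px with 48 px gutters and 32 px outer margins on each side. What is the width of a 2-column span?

Inside the margins: 1981 − 64 = 1917 px.
Subtracting 11 gutters of 48 leaves 1389 for 12 columns, so c = 115.75 px.
Span of 2: 2·115.75 + 1·48 = 231.5 + 48 = 279.5 px.

279.5 px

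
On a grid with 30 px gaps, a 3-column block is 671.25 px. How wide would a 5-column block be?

671.25 − 2·30 = 611.25; ÷3 gives c = 203.75 px.
Span of 5: 5·203.75 + 4·30 = 1018.75 + 120 = 1138.75 px.

1138.75 px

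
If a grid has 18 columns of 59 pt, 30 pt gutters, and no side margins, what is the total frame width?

1572 pt

Summing: 1062 + 510 = 1572 pt.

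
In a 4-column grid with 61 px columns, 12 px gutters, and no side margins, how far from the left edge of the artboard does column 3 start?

Before column 3: 2 columns + 2 gutters.
Offset = 2·(61 + 12) = 2·73 = 146 px.

146 px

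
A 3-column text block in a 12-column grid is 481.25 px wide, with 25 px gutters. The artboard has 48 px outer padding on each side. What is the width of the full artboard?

2096 px

3 columns + 2 gutters: 3c + 2·25 = 481.25.
3c = 481.25 − 50 = 431.25, so c = 143.75 px.
Adding margins, columns and gutters: 96 + 1725 + 275 = 2096 px.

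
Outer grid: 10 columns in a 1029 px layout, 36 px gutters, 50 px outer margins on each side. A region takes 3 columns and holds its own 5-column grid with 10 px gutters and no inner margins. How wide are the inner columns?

Inside the margins: 1029 − 100 = 929 px.
10 columns + 9 gutters: 10c + 9·36 = 929.
10c = 929 − 324 = 605, so c = 60.5 px.
Span of 3: 3·60.5 + 2·36 = 181.5 + 72 = 253.5 px.
5d + 4·10 = 253.5 → 5d = 213.5 → d = 42.7 px.

42.7 px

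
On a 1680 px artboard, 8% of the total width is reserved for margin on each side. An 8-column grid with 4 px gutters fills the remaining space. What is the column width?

172.9 px

Margins: 8% × 1680 = 134.4 px each, so content = 1680 − 268.8 = 1411.2 px.
8c + 7·4 = 1411.2 → 8c = 1383.2 → c = 172.9 px.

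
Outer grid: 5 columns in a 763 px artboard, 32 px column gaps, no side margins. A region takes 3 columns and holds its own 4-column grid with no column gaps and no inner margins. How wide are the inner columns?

111.25 px

5 columns + 4 column gaps: 5c + 4·32 = 763.
5c = 763 − 128 = 635, so c = 127 px.
3 columns plus 2 column gaps: 381 + 64 = 445 px.
445 / 4 = 111.25 px per column.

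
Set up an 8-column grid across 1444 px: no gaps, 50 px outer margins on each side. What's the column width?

Take off 100 px of margins, leaving 1344 px.
1344 / 8 = 168 px per column.

168 px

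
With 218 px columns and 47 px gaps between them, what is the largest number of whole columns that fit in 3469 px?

Each extra column adds 218 + 47 = 265 px.
(3469 + 47) / 265 = 13.27, so 13 columns fit.

13 columns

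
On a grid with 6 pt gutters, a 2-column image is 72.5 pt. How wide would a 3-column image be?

111.75 pt

2c + 1·6 = 72.5 → 2c = 66.5 → c = 33.25 pt.
Span of 3: 3·33.25 + 2·6 = 99.75 + 12 = 111.75 pt.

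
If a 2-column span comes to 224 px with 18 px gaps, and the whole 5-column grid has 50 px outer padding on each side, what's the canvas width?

2c + 1·18 = 224 → 2c = 206 → c = 103 px.
Canvas = 2·50 + 5·103 + 4·18 = 100 + 515 + 72 = 687 px.

687 px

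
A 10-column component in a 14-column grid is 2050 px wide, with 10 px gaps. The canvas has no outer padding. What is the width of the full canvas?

2874 px

10 columns + 9 gaps: 10c + 9·10 = 2050.
10c = 2050 − 90 = 1960, so c = 196 px.
Canvas = 14·196 + 13·10 = 2744 + 130 = 2874 px.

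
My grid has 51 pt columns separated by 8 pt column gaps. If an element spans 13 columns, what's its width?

759 pt

Span of 13: 13·51 + 12·8 = 663 + 96 = 759 pt.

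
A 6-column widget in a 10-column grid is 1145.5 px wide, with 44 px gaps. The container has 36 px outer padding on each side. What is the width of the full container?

2010.5 px

1145.5 − 5·44 = 925.5; ÷6 gives c = 154.25 px.
Total width: 2·36 + 10·154.25 + 9·44 = 2010.5 px.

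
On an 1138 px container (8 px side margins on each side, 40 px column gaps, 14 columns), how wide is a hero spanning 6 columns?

Inside the margins: 1138 − 16 = 1122 px.
1122 − 13·40 = 602; ÷14 gives c = 43 px.
Span of 6: 6·43 + 5·40 = 258 + 200 = 458 px.

458 px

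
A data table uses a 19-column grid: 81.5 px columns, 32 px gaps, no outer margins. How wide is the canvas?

Canvas = 19·81.5 + 18·32 = 1548.5 + 576 = 2124.5 px.

2124.5 px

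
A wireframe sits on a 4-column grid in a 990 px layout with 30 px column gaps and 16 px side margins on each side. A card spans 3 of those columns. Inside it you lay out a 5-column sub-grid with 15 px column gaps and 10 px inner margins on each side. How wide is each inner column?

Subtract both margins: 990 − 2·16 = 958 px.
4 columns + 3 column gaps: 4c + 3·30 = 958.
4c = 958 − 90 = 868, so c = 217 px.
3 columns plus 2 column gaps: 651 + 60 = 711 px.
Inner content = 711 − 2·10 = 691 px.
691 − 4·15 = 631; ÷5 gives d = 126.2 px.

126.2 px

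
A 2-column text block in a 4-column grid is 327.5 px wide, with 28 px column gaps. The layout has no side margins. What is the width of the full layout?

683 px

Subtracting 1 column gap of 28 leaves 299.5 for 2 columns, so c = 149.75 px.
Total width: 4·149.75 + 3·28 = 683 px.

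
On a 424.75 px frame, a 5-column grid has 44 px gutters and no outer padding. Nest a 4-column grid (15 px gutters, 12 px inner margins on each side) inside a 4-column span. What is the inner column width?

Subtracting 4 gutters of 44 leaves 248.75 for 5 columns, so c = 49.75 px.
4 columns plus 3 gutters: 199 + 132 = 331 px.
Inner content = 331 − 2·12 = 307 px.
4 columns + 3 gutters: 4d + 3·15 = 307.
4d = 307 − 45 = 262, so d = 65.5 px.

65.5 px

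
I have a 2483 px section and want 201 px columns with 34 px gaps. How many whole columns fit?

10 columns: 10·201 + 9·34 = 2316 px ≤ 2483.
11 columns: 2551 px > 2483. So 10.

10 columns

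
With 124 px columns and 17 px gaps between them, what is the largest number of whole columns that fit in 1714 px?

12 columns

12 columns: 12·124 + 11·17 = 1675 px ≤ 1714.
13 columns: 1816 px > 1714. So 12.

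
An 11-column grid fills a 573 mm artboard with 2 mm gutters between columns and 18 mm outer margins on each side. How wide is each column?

47 mm

Subtract both margins: 573 − 2·18 = 537 mm.
Subtracting 10 gutters of 2 leaves 517 for 11 columns, so c = 47 mm.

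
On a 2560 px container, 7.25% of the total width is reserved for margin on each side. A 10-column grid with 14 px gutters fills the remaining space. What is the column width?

Each margin = 7.25% of 2560 = 185.6 px; content = 2560 − 2·185.6 = 2188.8 px.
2188.8 − 9·14 = 2062.8; ÷10 gives c = 206.28 px.

206.28 px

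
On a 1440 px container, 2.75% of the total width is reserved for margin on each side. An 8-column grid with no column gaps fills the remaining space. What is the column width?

170.1 px

Each margin = 2.75% of 1440 = 39.6 px; content = 1440 − 2·39.6 = 1360.8 px.
8c = 1360.8 → c = 170.1 px.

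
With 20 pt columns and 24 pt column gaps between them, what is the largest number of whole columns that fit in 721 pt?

16 columns

k columns need k·20 + (k−1)·24 = k·44 − 24.
k·44 − 24 ≤ 721 → k ≤ 745 / 44 ≈ 16.93, so k = 16.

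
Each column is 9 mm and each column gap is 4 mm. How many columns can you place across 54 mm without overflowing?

4 columns

k columns need k·9 + (k−1)·4 = k·13 − 4.
k·13 − 4 ≤ 54 → k ≤ 58 / 13 ≈ 4.46, so k = 4.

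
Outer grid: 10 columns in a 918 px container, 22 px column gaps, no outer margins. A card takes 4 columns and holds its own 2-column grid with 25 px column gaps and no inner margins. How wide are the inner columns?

Subtracting 9 column gaps of 22 leaves 720 for 10 columns, so c = 72 px.
4 columns plus 3 column gaps: 288 + 66 = 354 px.
354 − 1·25 = 329; ÷2 gives d = 164.5 px.

164.5 px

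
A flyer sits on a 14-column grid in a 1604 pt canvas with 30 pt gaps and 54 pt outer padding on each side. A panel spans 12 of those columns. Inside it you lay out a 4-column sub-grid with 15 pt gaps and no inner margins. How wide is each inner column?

Take off 108 pt of margins, leaving 1496 pt.
1496 − 13·30 = 1106; ÷14 gives c = 79 pt.
12 columns plus 11 gaps: 948 + 330 = 1278 pt.
Subtracting 3 gaps of 15 leaves 1233 for 4 columns, so d = 308.25 pt.

308.25 pt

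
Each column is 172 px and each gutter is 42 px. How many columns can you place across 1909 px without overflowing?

9 columns

9 columns: 9·172 + 8·42 = 1884 px ≤ 1909.
10 columns: 2098 px > 1909. So 9.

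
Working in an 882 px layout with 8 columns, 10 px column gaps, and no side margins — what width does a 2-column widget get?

213 px

882 − 7·10 = 812; ÷8 gives c = 101.5 px.
Span of 2: 2·101.5 + 1·10 = 203 + 10 = 213 px.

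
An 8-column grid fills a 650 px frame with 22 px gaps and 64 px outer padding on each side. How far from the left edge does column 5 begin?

Content = 650 − 2·64 = 522 px.
Subtracting 7 gaps of 22 leaves 368 for 8 columns, so c = 46 px.
Column 5 starts at margin + 4·(column + gutter) = 64 + 4·68 = 336 px.

336 px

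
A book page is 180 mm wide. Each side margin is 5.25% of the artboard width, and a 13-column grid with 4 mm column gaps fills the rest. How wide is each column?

Each margin = 5.25% of 180 = 9.45 mm; content = 180 − 2·9.45 = 161.1 mm.
13c + 12·4 = 161.1 → 13c = 113.1 → c = 8.7 mm.

8.7 mm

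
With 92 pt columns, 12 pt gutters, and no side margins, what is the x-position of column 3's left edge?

208 pt

No margin, so column 3 starts at 2·(column + gutter) = 2·104 = 208 pt.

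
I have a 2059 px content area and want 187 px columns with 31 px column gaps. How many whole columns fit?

9 columns

Each extra column adds 187 + 31 = 218 px.
(2059 + 31) / 218 = 9.59, so 9 columns fit.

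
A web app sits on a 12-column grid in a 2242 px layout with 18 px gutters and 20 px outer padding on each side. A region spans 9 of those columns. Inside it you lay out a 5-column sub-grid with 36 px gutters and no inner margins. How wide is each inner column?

300.6 px

Subtract both margins: 2242 − 2·20 = 2202 px.
2202 − 11·18 = 2004; ÷12 gives c = 167 px.
Span of 9: 9·167 + 8·18 = 1503 + 144 = 1647 px.
5d + 4·36 = 1647 → 5d = 1503 → d = 300.6 px.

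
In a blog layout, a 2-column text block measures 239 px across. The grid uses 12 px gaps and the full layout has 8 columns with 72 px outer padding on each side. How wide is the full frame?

1136 px

2 columns + 1 gap: 2c + 1·12 = 239.
2c = 239 − 12 = 227, so c = 113.5 px.
Adding margins, columns and gutters: 144 + 908 + 84 = 1136 px.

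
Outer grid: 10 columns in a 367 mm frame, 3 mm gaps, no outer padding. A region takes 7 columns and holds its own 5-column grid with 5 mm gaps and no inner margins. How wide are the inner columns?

47.2 mm

10 columns + 9 gaps: 10c + 9·3 = 367.
10c = 367 − 27 = 340, so c = 34 mm.
7 columns plus 6 gaps: 238 + 18 = 256 mm.
5d + 4·5 = 256 → 5d = 236 → d = 47.2 mm.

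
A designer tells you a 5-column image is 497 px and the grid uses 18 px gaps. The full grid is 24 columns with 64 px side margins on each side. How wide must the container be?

2582 px

497 − 4·18 = 425; ÷5 gives c = 85 px.
Container = 2·64 + 24·85 + 23·18 = 128 + 2040 + 414 = 2582 px.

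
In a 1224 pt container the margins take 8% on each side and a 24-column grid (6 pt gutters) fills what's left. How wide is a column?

Margins: 8% × 1224 = 97.92 pt each, so content = 1224 − 195.84 = 1028.16 pt.
Subtracting 23 gutters of 6 leaves 890.16 for 24 columns, so c = 37.09 pt.

37.09 pt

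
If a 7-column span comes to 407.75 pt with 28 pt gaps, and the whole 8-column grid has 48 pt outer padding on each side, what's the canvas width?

Subtracting 6 gaps of 28 leaves 239.75 for 7 columns, so c = 34.25 pt.
Canvas = 2·48 + 8·34.25 + 7·28 = 96 + 274 + 196 = 566 pt.

566 pt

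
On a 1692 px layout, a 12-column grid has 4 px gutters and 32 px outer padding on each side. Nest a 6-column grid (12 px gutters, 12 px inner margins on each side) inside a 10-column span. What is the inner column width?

212 px

Subtract both margins: 1692 − 2·32 = 1628 px.
Subtracting 11 gutters of 4 leaves 1584 for 12 columns, so c = 132 px.
10 columns plus 9 gutters: 1320 + 36 = 1356 px.
Inner content = 1356 − 2·12 = 1332 px.
1332 − 5·12 = 1272; ÷6 gives d = 212 px.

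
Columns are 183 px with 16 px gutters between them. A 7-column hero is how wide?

7-column span = 7·183 + 6·16 = 1377 px.

1377 px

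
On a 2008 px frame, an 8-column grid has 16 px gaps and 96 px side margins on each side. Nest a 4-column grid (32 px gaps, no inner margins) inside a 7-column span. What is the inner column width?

Inside the margins: 2008 − 192 = 1816 px.
8 columns + 7 gaps: 8c + 7·16 = 1816.
8c = 1816 − 112 = 1704, so c = 213 px.
7-column span = 7·213 + 6·16 = 1587 px.
4 columns + 3 gaps: 4d + 3·32 = 1587.
4d = 1587 − 96 = 1491, so d = 372.75 px.

372.75 px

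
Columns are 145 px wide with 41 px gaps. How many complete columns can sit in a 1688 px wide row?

9 columns

k columns need k·145 + (k−1)·41 = k·186 − 41.
k·186 − 41 ≤ 1688 → k ≤ 1729 / 186 ≈ 9.30, so k = 9.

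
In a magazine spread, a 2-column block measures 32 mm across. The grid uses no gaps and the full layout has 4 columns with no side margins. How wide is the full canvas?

With no gaps, each column is 32/2 = 16 mm.
Total width: 4·16 = 64 mm.

64 mm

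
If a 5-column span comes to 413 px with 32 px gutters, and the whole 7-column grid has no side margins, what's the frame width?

Subtracting 4 gutters of 32 leaves 285 for 5 columns, so c = 57 px.
Summing: 399 + 192 = 591 px.

591 px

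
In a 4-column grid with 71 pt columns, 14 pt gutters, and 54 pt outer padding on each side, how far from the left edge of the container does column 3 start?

Before column 3: the margin + 2 columns + 2 gutters.
Offset = 54 + 2·(71 + 14) = 54 + 170 = 224 pt.

224 pt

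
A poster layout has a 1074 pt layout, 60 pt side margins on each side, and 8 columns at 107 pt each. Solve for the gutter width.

14 pt

Content width = 1074 − 2·60 = 954 pt.
Columns use 856 pt, leaving 98 pt across 7 gutters = 14 pt each.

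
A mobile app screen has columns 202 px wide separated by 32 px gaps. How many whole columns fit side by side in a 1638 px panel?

7 columns

Each extra column adds 202 + 32 = 234 px.
(1638 + 32) / 234 = 7.14, so 7 columns fit.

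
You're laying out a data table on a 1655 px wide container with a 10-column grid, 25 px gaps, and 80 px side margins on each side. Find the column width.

127 px

Take off 160 px of margins, leaving 1495 px.
1495 − 9·25 = 1270; ÷10 gives c = 127 px.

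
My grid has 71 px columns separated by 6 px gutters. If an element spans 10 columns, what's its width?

764 px

Span of 10: 10·71 + 9·6 = 710 + 54 = 764 px.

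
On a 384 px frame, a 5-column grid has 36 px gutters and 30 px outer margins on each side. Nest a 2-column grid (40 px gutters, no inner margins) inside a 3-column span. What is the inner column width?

Take off 60 px of margins, leaving 324 px.
5c + 4·36 = 324 → 5c = 180 → c = 36 px.
3 columns plus 2 gutters: 108 + 72 = 180 px.
2 columns + 1 gutter: 2d + 1·40 = 180.
2d = 180 − 40 = 140, so d = 70 px.

70 px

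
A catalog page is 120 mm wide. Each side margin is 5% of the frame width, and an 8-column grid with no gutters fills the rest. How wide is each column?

Margins: 5% × 120 = 6 mm each, so content = 120 − 12 = 108 mm.
8c = 108 → c = 13.5 mm.

13.5 mm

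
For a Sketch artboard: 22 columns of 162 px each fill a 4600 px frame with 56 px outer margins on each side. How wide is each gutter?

44 px

Inside the margins: 4600 − 112 = 4488 px.
22·162 + 21g = 4488 → 21g = 924 → g = 44 px.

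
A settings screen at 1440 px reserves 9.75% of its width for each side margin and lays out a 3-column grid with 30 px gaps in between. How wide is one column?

1440 × (1 − 2·9.75%) = 1440 × 80.5% = 1159.2 px for the columns.
3c + 2·30 = 1159.2 → 3c = 1099.2 → c = 366.4 px.

366.4 px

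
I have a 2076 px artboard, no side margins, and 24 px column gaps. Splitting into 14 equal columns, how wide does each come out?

126 px

Subtracting 13 column gaps of 24 leaves 1764 for 14 columns, so c = 126 px.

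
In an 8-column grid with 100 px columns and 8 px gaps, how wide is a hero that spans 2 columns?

2 columns plus 1 gap: 200 + 8 = 208 px.

208 px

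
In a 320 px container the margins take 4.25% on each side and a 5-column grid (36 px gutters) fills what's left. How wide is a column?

29.76 px

Margins: 4.25% × 320 = 13.6 px each, so content = 320 − 27.2 = 292.8 px.
5 columns + 4 gutters: 5c + 4·36 = 292.8.
5c = 292.8 − 144 = 148.8, so c = 29.76 px.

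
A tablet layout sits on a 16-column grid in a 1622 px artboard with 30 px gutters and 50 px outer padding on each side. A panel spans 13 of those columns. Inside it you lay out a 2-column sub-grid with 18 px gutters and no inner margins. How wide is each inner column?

606.5 px

Take off 100 px of margins, leaving 1522 px.
16 columns + 15 gutters: 16c + 15·30 = 1522.
16c = 1522 − 450 = 1072, so c = 67 px.
Span of 13: 13·67 + 12·30 = 871 + 360 = 1231 px.
2 columns + 1 gutter: 2d + 1·18 = 1231.
2d = 1231 − 18 = 1213, so d = 606.5 px.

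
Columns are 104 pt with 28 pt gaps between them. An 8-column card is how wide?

1028 pt

8-column span = 8·104 + 7·28 = 1028 pt.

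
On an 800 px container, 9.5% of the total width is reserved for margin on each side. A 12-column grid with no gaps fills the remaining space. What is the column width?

Margins: 9.5% × 800 = 76 px each, so content = 800 − 152 = 648 px.
12c = 648 → c = 54 px.

54 px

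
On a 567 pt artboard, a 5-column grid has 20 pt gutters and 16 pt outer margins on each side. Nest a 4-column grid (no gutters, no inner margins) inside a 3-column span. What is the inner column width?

78.25 pt

Take off 32 pt of margins, leaving 535 pt.
535 − 4·20 = 455; ÷5 gives c = 91 pt.
3 columns plus 2 gutters: 273 + 40 = 313 pt.
313 / 4 = 78.25 pt per column.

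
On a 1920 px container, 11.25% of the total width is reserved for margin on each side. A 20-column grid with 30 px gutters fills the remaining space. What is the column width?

Each margin = 11.25% of 1920 = 216 px; content = 1920 − 2·216 = 1488 px.
20 columns + 19 gutters: 20c + 19·30 = 1488.
20c = 1488 − 570 = 918, so c = 45.9 px.

45.9 px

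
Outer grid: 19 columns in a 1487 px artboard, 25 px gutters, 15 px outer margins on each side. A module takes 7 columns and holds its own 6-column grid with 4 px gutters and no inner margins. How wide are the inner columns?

83.5 px

Subtract both margins: 1487 − 2·15 = 1457 px.
19 columns + 18 gutters: 19c + 18·25 = 1457.
19c = 1457 − 450 = 1007, so c = 53 px.
7-column span = 7·53 + 6·25 = 521 px.
6 columns + 5 gutters: 6d + 5·4 = 521.
6d = 521 − 20 = 501, so d = 83.5 px.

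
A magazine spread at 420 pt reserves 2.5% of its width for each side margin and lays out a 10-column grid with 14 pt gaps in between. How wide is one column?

Each margin = 2.5% of 420 = 10.5 pt; content = 420 − 2·10.5 = 399 pt.
399 − 9·14 = 273; ÷10 gives c = 27.3 pt.

27.3 pt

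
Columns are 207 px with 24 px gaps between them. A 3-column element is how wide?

669 px

3 columns plus 2 gaps: 621 + 48 = 669 px.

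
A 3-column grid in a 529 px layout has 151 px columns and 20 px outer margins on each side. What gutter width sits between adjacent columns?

18 px

Content width = 529 − 2·20 = 489 px.
3 columns take 3·151 = 453 px; remaining 36 splits into 2 gutters.
g = 36 / 2 = 18 px.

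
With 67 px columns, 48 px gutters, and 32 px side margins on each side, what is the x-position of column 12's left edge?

1297 px

Each column+gutter stride is 115 px; 11 of them past the 32 px margin is 32 + 1265 = 1297 px.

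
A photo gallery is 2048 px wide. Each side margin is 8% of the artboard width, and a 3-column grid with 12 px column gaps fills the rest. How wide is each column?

565.44 px

2048 × (1 − 2·8%) = 2048 × 84% = 1720.32 px for the columns.
3c + 2·12 = 1720.32 → 3c = 1696.32 → c = 565.44 px.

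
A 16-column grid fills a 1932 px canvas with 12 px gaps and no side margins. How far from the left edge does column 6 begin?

16c + 15·12 = 1932 → 16c = 1752 → c = 109.5 px.
No margin, so column 6 starts at 5·(column + gutter) = 5·121.5 = 607.5 px.

607.5 px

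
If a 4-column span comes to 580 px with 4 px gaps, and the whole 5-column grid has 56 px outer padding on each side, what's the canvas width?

4 columns + 3 gaps: 4c + 3·4 = 580.
4c = 580 − 12 = 568, so c = 142 px.
Canvas = 2·56 + 5·142 + 4·4 = 112 + 710 + 16 = 838 px.

838 px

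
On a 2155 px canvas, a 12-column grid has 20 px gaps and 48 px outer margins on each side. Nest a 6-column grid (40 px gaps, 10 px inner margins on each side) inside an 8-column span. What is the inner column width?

Outer content = 2155 − 2·48 = 2059 px.
12 columns + 11 gaps: 12c + 11·20 = 2059.
12c = 2059 − 220 = 1839, so c = 153.25 px.
8-column span = 8·153.25 + 7·20 = 1366 px.
Inner content = 1366 − 2·10 = 1346 px.
1346 − 5·40 = 1146; ÷6 gives d = 191 px.

191 px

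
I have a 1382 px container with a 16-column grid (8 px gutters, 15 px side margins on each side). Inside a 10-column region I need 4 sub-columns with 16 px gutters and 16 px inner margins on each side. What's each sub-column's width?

Outer content = 1382 − 2·15 = 1352 px.
Subtracting 15 gutters of 8 leaves 1232 for 16 columns, so c = 77 px.
10 columns plus 9 gutters: 770 + 72 = 842 px.
Inner content = 842 − 2·16 = 810 px.
4 columns + 3 gutters: 4d + 3·16 = 810.
4d = 810 − 48 = 762, so d = 190.5 px.

190.5 px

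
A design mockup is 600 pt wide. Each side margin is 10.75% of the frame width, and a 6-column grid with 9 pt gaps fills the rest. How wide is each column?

71 pt

Each margin = 10.75% of 600 = 64.5 pt; content = 600 − 2·64.5 = 471 pt.
6c + 5·9 = 471 → 6c = 426 → c = 71 pt.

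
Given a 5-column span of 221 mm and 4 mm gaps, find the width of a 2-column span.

221 − 4·4 = 205; ÷5 gives c = 41 mm.
Span of 2: 2·41 + 1·4 = 82 + 4 = 86 mm.

86 mm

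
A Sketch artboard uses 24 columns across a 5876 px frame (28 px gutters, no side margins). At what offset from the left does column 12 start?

2706 px

24 columns + 23 gutters: 24c + 23·28 = 5876.
24c = 5876 − 644 = 5232, so c = 218 px.
No margin, so column 12 starts at 11·(column + gutter) = 11·246 = 2706 px.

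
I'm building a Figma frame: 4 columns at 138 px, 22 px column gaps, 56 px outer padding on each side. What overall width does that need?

730 px

Total width: 2·56 + 4·138 + 3·22 = 730 px.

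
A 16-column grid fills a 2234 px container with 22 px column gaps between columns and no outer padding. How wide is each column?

16 columns + 15 column gaps: 16c + 15·22 = 2234.
16c = 2234 − 330 = 1904, so c = 119 px.

119 px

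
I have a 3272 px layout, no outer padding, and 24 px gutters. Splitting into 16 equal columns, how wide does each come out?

182 px

Subtracting 15 gutters of 24 leaves 2912 for 16 columns, so c = 182 px.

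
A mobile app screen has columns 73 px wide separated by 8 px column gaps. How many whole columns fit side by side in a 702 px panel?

8 columns: 8·73 + 7·8 = 640 px ≤ 702.
9 columns: 721 px > 702. So 8.

8 columns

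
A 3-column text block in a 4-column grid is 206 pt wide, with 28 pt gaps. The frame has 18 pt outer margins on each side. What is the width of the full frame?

320 pt

3 columns + 2 gaps: 3c + 2·28 = 206.
3c = 206 − 56 = 150, so c = 50 pt.
Total width: 2·18 + 4·50 + 3·28 = 320 pt.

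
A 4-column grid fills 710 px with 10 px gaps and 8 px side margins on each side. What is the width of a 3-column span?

Take off 16 px of margins, leaving 694 px.
4c + 3·10 = 694 → 4c = 664 → c = 166 px.
Span of 3: 3·166 + 2·10 = 498 + 20 = 518 px.

518 px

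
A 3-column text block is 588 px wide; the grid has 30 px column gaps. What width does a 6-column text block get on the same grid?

3 columns + 2 column gaps: 3c + 2·30 = 588.
3c = 588 − 60 = 528, so c = 176 px.
6 columns plus 5 column gaps: 1056 + 150 = 1206 px.

1206 px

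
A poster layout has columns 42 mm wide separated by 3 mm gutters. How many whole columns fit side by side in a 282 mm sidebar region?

6 columns

6 columns: 6·42 + 5·3 = 267 mm ≤ 282.
7 columns: 312 mm > 282. So 6.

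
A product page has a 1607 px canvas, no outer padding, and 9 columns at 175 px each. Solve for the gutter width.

9·175 + 8g = 1607 → 8g = 32 → g = 4 px.

4 px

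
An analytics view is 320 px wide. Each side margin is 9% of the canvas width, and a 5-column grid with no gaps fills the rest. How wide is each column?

Margins: 9% × 320 = 28.8 px each, so content = 320 − 57.6 = 262.4 px.
With no gaps, each column is 262.4/5 = 52.48 px.

52.48 px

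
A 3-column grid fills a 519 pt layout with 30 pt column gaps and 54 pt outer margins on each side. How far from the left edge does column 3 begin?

348 pt

Inside the margins: 519 − 108 = 411 pt.
Subtracting 2 column gaps of 30 leaves 351 for 3 columns, so c = 117 pt.
Column 3 starts at margin + 2·(column + gutter) = 54 + 2·147 = 348 pt.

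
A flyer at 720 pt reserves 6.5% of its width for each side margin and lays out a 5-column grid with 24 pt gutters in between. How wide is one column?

106.08 pt

720 × (1 − 2·6.5%) = 720 × 87% = 626.4 pt for the columns.
626.4 − 4·24 = 530.4; ÷5 gives c = 106.08 pt.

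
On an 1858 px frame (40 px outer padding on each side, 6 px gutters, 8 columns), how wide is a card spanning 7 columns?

Subtract both margins: 1858 − 2·40 = 1778 px.
Subtracting 7 gutters of 6 leaves 1736 for 8 columns, so c = 217 px.
7-column span = 7·217 + 6·6 = 1555 px.

1555 px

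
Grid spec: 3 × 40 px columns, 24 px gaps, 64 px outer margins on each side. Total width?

Adding margins, columns and gutters: 128 + 120 + 48 = 296 px.

296 px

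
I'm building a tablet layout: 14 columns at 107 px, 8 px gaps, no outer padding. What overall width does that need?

1602 px

Total width: 14·107 + 13·8 = 1602 px.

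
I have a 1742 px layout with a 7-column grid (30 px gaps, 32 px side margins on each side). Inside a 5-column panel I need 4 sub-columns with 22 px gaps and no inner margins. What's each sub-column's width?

Outer content = 1742 − 2·32 = 1678 px.
7 columns + 6 gaps: 7c + 6·30 = 1678.
7c = 1678 − 180 = 1498, so c = 214 px.
5 columns plus 4 gaps: 1070 + 120 = 1190 px.
Subtracting 3 gaps of 22 leaves 1124 for 4 columns, so d = 281 px.

281 px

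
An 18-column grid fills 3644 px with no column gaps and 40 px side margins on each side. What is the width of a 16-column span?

3168 px

Inside the margins: 3644 − 80 = 3564 px.
18c = 3564 → c = 198 px.
With no column gaps, 16 columns span 16·198 = 3168 px.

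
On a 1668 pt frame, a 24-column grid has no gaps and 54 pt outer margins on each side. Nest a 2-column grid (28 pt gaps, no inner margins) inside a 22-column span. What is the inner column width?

Subtract both margins: 1668 − 2·54 = 1560 pt.
1560 / 24 = 65 pt per column.
With no gaps, 22 columns span 22·65 = 1430 pt.
2 columns + 1 gap: 2d + 1·28 = 1430.
2d = 1430 − 28 = 1402, so d = 701 pt.

701 pt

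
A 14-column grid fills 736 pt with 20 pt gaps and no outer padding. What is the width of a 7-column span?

14 columns + 13 gaps: 14c + 13·20 = 736.
14c = 736 − 260 = 476, so c = 34 pt.
7-column span = 7·34 + 6·20 = 358 pt.

358 pt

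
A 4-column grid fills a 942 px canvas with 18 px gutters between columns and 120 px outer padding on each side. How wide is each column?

162 px

Inside the margins: 942 − 240 = 702 px.
Subtracting 3 gutters of 18 leaves 648 for 4 columns, so c = 162 px.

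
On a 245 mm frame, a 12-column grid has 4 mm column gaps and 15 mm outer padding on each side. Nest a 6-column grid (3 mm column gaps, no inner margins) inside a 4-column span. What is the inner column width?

Subtract both margins: 245 − 2·15 = 215 mm.
Subtracting 11 column gaps of 4 leaves 171 for 12 columns, so c = 14.25 mm.
Span of 4: 4·14.25 + 3·4 = 57 + 12 = 69 mm.
69 − 5·3 = 54; ÷6 gives d = 9 mm.

9 mm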